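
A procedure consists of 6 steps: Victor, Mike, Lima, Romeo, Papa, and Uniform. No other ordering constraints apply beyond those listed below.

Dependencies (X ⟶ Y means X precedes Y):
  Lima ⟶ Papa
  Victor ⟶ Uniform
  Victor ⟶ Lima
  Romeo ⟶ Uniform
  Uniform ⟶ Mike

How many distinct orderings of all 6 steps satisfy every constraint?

The steps with no prerequisites are Victor, Romeo; any of them can be placed first.
Systematically extending each partial ordering one step at a time and counting, there are 16 complete orderings.

16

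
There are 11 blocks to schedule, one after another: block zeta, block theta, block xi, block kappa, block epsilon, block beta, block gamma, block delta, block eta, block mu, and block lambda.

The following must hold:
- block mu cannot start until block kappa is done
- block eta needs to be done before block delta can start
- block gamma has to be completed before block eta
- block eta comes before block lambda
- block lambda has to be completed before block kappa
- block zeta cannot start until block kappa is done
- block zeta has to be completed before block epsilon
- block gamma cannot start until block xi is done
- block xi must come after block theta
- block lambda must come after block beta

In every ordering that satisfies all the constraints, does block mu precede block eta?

There is a chain block eta → block lambda → block kappa → block mu, which puts block eta before block mu.
So block mu never precedes block eta.

No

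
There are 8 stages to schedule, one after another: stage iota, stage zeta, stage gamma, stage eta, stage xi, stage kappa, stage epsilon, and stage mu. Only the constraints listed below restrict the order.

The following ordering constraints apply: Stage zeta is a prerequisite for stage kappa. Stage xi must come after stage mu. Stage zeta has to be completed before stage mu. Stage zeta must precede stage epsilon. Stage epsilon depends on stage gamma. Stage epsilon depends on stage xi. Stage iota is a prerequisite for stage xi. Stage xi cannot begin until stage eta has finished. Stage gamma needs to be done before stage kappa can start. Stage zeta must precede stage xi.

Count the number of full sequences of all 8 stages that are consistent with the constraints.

4 stages have no prerequisites (stage iota, stage zeta, stage gamma, stage eta), so any of them could come first.
Systematically extending each partial ordering one stage at a time and counting, there are 294 complete orderings.

294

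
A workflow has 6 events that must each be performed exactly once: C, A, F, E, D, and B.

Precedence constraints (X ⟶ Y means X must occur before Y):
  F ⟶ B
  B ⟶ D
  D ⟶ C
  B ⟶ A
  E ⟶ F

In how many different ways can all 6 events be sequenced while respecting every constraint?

Only E has no prerequisites, so it must go first.
Enumerating by repeatedly choosing an available event (one whose prerequisites are all placed) gives 3 distinct complete orderings.

3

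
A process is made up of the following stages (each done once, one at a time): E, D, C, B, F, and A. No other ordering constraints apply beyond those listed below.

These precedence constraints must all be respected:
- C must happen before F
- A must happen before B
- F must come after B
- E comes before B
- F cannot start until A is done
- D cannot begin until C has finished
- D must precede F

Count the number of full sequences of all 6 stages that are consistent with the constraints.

3 stages have no prerequisites (E, C, A), so any of them could come first.
Enumerating by repeatedly choosing an available stage (one whose prerequisites are all placed) gives 20 distinct complete orderings.

20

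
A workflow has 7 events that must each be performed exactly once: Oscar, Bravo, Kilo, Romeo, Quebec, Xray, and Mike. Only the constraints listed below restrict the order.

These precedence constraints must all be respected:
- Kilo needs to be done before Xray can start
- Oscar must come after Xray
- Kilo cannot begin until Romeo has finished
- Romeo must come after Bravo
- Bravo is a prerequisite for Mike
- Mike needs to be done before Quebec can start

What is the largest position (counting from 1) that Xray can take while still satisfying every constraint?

6

The only event forced after Xray (directly or by a chain) is Oscar.
With 1 mandatory successor out of 7 events total, the latest slot for Xray is 7−1 = 6, and it's reachable by doing all non-successors before Xray.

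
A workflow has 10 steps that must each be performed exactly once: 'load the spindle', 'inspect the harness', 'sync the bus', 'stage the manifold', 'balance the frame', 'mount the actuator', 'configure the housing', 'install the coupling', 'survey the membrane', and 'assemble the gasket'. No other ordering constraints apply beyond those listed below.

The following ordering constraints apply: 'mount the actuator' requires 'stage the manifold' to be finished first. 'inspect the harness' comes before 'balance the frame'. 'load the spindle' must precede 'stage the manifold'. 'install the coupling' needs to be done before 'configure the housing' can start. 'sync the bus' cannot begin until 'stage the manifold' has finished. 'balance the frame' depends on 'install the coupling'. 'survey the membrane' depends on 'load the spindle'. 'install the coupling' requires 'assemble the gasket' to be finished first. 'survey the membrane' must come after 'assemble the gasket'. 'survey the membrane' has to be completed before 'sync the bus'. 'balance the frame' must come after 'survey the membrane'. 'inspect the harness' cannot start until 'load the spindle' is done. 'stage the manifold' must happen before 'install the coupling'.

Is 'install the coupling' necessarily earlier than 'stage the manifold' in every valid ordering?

No

In fact the dependencies run the other way: 'stage the manifold' → 'install the coupling'.
So 'install the coupling' never precedes 'stage the manifold'.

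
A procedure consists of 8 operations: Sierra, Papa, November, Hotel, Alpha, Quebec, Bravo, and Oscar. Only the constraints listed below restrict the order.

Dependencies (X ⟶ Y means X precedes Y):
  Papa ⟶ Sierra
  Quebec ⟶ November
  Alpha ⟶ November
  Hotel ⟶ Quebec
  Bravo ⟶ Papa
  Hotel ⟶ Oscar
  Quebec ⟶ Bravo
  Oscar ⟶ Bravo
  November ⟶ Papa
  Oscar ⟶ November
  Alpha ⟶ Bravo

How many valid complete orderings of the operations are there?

16

2 operations have no prerequisites (Hotel, Alpha), so any of them could come first.
Counting all ways to extend the partial order to a total order gives 16.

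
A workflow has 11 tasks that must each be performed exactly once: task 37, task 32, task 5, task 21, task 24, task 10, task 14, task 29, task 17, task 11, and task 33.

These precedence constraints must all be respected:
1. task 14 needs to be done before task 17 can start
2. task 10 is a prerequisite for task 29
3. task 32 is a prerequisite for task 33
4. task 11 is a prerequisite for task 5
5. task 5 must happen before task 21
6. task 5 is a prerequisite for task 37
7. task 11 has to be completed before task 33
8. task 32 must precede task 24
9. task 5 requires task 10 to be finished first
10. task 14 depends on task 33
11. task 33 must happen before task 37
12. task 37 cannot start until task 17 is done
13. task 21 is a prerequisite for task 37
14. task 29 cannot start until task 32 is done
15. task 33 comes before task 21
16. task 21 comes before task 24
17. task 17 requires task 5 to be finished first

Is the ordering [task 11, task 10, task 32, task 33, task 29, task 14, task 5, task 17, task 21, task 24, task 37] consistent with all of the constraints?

Yes

Going through the constraints one by one, each required predecessor appears earlier in the sequence than its dependent — e.g. task 32 (position 3) is before task 24 (position 10), as required.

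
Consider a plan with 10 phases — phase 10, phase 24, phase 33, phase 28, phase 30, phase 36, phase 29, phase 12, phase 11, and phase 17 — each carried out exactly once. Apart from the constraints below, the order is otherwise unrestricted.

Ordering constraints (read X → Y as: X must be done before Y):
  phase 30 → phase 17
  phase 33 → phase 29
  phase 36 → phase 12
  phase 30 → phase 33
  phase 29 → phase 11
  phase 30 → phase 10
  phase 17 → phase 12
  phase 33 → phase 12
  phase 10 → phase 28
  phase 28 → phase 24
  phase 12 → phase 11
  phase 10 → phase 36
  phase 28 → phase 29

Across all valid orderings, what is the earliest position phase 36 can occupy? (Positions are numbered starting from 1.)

Working backwards through the constraints from phase 36, its full set of required predecessors is phase 10, phase 30 — 2 of them.
So at minimum 2 phases come before phase 36, putting phase 36 no earlier than position 3. That position is achievable by scheduling exactly those predecessors first.

3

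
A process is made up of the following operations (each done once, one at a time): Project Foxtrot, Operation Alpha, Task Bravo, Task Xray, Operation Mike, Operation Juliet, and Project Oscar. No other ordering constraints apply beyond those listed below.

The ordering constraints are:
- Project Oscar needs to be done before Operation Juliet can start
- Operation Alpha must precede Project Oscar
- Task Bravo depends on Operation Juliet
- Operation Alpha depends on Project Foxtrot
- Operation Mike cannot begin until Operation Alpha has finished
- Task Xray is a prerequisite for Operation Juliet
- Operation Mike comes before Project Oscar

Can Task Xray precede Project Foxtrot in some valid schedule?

The constraints leave Task Xray and Project Foxtrot unordered relative to each other; nothing requires Project Foxtrot earlier.
That means at least one valid schedule has Task Xray before Project Foxtrot.

Yes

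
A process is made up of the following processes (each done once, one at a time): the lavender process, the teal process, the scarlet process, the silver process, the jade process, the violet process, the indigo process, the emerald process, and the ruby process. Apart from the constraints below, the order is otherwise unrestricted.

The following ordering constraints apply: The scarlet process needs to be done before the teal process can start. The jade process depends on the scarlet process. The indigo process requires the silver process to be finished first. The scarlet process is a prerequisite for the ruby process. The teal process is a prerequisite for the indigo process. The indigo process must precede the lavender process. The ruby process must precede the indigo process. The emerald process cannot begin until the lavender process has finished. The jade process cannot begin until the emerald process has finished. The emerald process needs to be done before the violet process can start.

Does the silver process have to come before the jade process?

Yes

Chaining the stated constraints: the silver process → the indigo process → the lavender process → the emerald process → the jade process.
So the silver process must precede the jade process in any valid ordering.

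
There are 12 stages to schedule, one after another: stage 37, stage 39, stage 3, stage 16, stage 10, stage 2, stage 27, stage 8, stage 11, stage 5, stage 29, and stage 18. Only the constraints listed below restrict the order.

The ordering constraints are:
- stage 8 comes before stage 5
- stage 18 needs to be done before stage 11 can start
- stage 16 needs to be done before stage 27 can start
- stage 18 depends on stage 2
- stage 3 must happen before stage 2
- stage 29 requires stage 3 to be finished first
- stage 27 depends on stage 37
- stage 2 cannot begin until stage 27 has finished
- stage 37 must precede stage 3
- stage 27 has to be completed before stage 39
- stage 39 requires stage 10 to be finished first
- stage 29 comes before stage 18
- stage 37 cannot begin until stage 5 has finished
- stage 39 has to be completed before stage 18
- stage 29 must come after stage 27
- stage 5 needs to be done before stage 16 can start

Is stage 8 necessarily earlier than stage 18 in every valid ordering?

There is a constraint chain stage 8 → stage 5 → stage 37 → stage 3 → stage 29 → stage 18.
Hence stage 8 necessarily comes before stage 18.

Yes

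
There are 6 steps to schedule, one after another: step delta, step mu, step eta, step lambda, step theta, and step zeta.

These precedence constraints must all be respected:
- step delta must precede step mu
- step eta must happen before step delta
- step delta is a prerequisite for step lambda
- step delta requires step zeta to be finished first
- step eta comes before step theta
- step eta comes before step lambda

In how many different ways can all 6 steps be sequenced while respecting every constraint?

The steps with no prerequisites are step eta, step zeta; any of them can be placed first.
Counting all ways to extend the partial order to a total order gives 18.

18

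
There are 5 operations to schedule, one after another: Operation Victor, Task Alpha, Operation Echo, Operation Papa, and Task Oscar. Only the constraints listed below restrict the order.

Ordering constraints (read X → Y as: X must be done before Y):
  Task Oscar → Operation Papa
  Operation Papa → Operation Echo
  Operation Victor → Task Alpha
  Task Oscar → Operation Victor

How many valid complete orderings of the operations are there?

6

Task Oscar is the only operation with nothing required before it, so every ordering starts there.
Systematically extending each partial ordering one operation at a time and counting, there are 6 complete orderings.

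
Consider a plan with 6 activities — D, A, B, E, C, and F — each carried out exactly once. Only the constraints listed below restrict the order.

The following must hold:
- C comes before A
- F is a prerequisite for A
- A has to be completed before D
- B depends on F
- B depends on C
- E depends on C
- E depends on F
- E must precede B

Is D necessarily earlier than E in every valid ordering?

D and E are not related by any chain of constraints.
There exist valid orderings with E before D, so D is not required to come first.

No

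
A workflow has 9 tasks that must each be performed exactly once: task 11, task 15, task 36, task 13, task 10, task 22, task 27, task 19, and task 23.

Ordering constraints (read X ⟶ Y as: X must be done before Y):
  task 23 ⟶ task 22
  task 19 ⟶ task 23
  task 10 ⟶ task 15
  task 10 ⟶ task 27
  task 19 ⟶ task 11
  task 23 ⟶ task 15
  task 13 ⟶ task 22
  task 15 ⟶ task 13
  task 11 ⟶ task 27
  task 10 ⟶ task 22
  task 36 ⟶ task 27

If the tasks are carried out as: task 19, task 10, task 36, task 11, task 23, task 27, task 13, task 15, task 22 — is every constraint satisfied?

No

The sequence places task 13 ahead of task 15.
But one of the constraints requires task 15 before task 13, so this ordering violates it.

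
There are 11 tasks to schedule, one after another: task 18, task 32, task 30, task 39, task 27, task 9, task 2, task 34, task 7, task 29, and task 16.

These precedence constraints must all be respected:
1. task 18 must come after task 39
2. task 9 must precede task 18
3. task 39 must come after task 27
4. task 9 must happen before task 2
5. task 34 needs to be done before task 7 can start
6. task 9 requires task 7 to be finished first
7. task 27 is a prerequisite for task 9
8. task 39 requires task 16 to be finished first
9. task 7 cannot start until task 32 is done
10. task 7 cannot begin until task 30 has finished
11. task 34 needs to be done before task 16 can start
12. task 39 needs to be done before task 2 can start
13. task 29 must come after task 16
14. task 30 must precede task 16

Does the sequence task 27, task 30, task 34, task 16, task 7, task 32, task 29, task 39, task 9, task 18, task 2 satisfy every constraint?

The sequence places task 7 ahead of task 32.
But one of the constraints requires task 32 before task 7, so this ordering violates it.

No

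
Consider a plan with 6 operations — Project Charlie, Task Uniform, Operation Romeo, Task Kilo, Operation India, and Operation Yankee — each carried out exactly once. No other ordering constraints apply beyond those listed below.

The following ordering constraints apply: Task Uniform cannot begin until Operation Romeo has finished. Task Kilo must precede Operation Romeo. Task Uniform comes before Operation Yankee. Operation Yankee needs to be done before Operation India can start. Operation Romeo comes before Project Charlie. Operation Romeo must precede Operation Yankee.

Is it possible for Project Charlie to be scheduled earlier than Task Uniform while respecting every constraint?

The constraints leave Project Charlie and Task Uniform unordered relative to each other; nothing requires Task Uniform earlier.
That means at least one valid schedule has Project Charlie before Task Uniform.

Yes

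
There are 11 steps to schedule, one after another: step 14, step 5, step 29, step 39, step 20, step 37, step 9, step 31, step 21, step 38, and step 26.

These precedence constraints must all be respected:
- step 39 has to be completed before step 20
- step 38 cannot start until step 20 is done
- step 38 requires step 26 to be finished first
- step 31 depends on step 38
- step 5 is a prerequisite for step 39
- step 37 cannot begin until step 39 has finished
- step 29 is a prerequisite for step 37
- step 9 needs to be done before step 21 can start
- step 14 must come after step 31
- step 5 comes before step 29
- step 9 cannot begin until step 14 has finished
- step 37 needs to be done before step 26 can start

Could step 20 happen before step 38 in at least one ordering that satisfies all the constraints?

Yes

The constraints force step 20 before step 38, so yes — every valid ordering has step 20 earlier.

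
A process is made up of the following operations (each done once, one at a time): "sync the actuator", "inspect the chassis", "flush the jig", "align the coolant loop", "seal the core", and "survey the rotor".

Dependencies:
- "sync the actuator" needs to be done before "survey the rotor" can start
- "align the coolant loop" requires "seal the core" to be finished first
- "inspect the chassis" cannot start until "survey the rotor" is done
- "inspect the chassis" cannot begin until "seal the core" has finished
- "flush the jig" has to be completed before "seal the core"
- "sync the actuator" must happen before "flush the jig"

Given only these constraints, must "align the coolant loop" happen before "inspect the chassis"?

No

"align the coolant loop" and "inspect the chassis" are not related by any chain of constraints.
So "align the coolant loop" can come before "inspect the chassis" or after — it is not forced.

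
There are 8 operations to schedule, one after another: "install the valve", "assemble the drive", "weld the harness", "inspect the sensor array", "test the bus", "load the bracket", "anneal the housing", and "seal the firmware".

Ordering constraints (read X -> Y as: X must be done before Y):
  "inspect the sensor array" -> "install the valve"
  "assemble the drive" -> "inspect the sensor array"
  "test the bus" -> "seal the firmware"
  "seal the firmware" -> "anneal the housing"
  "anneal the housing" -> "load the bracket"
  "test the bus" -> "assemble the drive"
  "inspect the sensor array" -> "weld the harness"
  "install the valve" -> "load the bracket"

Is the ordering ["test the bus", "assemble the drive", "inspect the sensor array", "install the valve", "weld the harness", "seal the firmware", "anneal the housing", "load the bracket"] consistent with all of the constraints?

Yes

Going through the constraints one by one, each required predecessor appears earlier in the sequence than its dependent — e.g. "test the bus" (position 1) is before "seal the firmware" (position 6), as required.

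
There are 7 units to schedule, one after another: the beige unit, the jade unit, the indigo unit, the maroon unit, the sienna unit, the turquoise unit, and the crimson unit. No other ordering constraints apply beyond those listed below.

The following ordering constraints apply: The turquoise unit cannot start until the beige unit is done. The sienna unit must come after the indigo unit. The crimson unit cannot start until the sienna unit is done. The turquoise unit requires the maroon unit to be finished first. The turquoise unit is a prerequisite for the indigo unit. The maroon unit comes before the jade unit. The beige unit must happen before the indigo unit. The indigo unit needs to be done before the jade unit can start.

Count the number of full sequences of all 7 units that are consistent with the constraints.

6

The units with no prerequisites are the beige unit, the maroon unit; any of them can be placed first.
Systematically extending each partial ordering one unit at a time and counting, there are 6 complete orderings.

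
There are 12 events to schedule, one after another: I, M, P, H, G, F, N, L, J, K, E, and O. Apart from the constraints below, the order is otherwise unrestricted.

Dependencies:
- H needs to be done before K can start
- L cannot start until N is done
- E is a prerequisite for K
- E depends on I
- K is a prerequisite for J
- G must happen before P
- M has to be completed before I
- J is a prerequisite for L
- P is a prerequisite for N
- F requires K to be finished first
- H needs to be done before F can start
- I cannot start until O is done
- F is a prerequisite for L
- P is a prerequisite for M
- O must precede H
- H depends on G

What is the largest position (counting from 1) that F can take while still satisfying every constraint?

Following the constraints forward from F, its only required successor is L.
So at least 1 event follows F, putting F no later than position 11. That position is achievable by scheduling everything else first.

11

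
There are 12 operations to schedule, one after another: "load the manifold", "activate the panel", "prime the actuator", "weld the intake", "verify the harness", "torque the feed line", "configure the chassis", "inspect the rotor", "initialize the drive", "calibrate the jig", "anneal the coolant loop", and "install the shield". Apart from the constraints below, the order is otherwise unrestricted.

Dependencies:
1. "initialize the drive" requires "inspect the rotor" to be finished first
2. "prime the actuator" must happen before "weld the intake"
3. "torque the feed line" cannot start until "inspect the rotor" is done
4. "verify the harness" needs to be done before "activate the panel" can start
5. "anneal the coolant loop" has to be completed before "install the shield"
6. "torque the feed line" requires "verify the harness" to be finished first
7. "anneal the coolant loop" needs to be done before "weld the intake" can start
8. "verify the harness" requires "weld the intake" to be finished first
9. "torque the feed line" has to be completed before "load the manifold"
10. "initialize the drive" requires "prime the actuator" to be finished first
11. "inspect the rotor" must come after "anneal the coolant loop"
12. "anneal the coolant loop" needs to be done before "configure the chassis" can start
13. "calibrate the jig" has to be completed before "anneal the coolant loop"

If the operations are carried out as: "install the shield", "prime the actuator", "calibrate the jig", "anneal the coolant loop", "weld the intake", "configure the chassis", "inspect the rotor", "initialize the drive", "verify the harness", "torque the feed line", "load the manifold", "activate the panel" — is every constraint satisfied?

The sequence places "install the shield" ahead of "anneal the coolant loop".
That contradicts the constraint that "anneal the coolant loop" must precede "install the shield".

No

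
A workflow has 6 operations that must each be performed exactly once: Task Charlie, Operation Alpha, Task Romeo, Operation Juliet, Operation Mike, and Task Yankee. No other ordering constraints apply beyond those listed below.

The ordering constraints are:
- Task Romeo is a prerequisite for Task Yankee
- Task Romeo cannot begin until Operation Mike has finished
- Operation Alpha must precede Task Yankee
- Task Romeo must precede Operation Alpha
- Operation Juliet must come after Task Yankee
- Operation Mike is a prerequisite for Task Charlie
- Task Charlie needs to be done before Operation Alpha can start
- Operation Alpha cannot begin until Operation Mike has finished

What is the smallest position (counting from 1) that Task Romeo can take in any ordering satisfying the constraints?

2

Working backwards through the constraints from Task Romeo, its only required predecessor is Operation Mike.
With 1 mandatory predecessor, the earliest Task Romeo can sit is position 1+1 = 2, and placing just that one first achieves it.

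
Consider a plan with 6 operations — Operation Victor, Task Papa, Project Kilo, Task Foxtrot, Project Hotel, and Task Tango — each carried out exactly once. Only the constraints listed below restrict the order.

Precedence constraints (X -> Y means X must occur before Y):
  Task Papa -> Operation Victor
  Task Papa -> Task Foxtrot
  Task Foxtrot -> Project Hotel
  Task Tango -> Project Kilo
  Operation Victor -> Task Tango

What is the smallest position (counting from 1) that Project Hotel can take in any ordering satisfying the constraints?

The operations that are forced before Project Hotel, directly or transitively, are Task Papa, Task Foxtrot. That's 2 operations.
So at minimum 2 operations come before Project Hotel, putting Project Hotel no earlier than position 3. That position is achievable by scheduling exactly those predecessors first.

3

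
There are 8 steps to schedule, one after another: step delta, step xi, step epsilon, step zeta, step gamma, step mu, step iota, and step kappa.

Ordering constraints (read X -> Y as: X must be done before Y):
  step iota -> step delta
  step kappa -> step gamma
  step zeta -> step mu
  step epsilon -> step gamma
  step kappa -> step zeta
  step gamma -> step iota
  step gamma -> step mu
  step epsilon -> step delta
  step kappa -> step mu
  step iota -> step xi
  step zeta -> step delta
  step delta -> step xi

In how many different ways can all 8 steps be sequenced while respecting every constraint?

2 steps have no prerequisites (step epsilon, step kappa), so any of them could come first.
Enumerating by repeatedly choosing an available step (one whose prerequisites are all placed) gives 26 distinct complete orderings.

26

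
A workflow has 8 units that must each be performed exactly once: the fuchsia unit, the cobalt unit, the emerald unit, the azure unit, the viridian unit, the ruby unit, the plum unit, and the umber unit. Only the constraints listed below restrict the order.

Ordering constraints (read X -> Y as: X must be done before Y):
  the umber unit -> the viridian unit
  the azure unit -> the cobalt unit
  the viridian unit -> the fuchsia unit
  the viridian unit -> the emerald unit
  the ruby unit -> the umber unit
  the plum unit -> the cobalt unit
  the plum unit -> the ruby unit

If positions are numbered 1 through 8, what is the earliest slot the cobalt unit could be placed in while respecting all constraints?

The units that are forced before the cobalt unit, directly or transitively, are the azure unit, the plum unit. That's 2 units.
So at minimum 2 units come before the cobalt unit, putting the cobalt unit no earlier than position 3. That position is achievable by scheduling exactly those predecessors first.

3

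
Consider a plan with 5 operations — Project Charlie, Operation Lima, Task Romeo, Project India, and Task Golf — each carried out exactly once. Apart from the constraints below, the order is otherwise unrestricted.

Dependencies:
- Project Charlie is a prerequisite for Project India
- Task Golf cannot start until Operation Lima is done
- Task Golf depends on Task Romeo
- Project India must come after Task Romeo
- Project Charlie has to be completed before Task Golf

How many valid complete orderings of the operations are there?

14

The operations with no prerequisites are Project Charlie, Operation Lima, Task Romeo; any of them can be placed first.
Systematically extending each partial ordering one operation at a time and counting, there are 14 complete orderings.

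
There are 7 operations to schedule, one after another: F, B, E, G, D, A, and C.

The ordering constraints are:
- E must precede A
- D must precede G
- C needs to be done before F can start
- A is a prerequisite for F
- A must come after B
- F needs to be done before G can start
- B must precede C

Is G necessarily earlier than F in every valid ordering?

No

There is a chain F → G, which puts F before G.
So G does not have to come before F — it cannot.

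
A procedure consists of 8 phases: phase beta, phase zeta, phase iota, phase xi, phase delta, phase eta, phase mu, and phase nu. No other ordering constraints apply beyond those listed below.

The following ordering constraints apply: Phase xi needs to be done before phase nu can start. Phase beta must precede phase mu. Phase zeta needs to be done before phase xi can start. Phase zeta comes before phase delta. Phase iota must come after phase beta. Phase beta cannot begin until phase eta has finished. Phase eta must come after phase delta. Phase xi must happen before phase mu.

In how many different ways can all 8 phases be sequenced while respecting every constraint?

38

Only phase zeta has no prerequisites, so it must go first.
Systematically extending each partial ordering one phase at a time and counting, there are 38 complete orderings.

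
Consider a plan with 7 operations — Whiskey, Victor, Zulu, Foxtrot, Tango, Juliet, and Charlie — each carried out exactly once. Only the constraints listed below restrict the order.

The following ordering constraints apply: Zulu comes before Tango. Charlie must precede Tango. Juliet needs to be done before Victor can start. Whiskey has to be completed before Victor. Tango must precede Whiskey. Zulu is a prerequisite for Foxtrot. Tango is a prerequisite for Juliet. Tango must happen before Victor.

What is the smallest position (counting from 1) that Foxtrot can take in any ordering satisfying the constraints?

Working backwards through the constraints from Foxtrot, its only required predecessor is Zulu.
With 1 mandatory predecessor, the earliest Foxtrot can sit is position 1+1 = 2, and placing just that one first achieves it.

2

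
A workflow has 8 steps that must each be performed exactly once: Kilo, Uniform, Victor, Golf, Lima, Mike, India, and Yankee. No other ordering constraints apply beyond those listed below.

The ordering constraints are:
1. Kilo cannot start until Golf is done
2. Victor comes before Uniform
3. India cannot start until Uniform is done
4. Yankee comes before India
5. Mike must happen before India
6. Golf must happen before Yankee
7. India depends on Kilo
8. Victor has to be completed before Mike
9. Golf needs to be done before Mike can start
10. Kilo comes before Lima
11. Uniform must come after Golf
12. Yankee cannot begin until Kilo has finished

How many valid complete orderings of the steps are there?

The steps with no prerequisites are Victor, Golf; any of them can be placed first.
Counting all ways to extend the partial order to a total order gives 152.

152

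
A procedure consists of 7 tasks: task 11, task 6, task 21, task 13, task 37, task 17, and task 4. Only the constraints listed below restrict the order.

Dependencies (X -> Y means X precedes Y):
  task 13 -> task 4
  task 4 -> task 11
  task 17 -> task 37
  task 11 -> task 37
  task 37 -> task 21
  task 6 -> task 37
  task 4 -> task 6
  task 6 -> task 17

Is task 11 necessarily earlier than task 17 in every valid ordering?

No

Task 11 and task 17 are not related by any chain of constraints.
A valid ordering placing task 17 before task 11 exists, so the answer is no.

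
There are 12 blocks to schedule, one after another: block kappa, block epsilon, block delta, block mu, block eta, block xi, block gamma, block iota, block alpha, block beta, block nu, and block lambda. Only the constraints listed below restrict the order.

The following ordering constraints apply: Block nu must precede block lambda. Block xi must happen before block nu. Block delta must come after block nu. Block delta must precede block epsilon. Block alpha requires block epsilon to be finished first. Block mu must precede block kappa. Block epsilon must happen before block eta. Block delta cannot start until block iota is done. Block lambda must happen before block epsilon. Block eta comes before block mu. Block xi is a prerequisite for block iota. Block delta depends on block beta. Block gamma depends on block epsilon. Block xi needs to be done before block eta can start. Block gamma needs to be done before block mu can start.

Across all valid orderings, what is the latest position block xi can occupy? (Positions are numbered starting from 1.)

2

Following every chain forward from block xi, the blocks that must come later are block kappa, block epsilon, block delta, block mu, block eta, block gamma, block iota, block alpha, block nu, block lambda — 10 of them.
With 10 mandatory successors out of 12 blocks total, the latest slot for block xi is 12−10 = 2, and it's reachable by doing all non-successors before block xi.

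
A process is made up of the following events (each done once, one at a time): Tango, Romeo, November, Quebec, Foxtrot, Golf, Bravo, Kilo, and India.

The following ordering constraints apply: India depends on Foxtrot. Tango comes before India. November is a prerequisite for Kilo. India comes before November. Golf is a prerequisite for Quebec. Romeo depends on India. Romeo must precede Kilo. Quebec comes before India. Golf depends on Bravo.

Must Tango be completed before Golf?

No chain of constraints connects Tango to Golf in either direction.
There exist valid orderings with Golf before Tango, so Tango is not required to come first.

No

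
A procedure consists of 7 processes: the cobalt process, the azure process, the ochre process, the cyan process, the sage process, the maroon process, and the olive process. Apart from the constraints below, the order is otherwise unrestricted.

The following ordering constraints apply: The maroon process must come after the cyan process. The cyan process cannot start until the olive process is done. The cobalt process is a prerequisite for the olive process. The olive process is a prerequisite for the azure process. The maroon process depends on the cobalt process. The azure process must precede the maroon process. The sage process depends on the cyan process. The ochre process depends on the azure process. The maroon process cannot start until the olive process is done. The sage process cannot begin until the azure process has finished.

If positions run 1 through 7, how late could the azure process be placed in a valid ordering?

4

Following every chain forward from the azure process, the processes that must come later are the ochre process, the sage process, the maroon process — 3 of them.
So at least 3 processes follow the azure process, putting the azure process no later than position 4. That position is achievable by scheduling everything else first.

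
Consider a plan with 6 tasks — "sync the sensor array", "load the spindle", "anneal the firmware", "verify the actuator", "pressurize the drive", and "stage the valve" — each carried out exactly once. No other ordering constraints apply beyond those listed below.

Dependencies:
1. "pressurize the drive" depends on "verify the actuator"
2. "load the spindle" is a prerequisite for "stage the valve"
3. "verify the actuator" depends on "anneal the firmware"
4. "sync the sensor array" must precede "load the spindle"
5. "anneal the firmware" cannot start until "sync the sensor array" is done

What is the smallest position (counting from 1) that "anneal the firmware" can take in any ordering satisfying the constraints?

Working backwards through the constraints from "anneal the firmware", its only required predecessor is "sync the sensor array".
With 1 mandatory predecessor, the earliest "anneal the firmware" can sit is position 1+1 = 2, and placing just that one first achieves it.

2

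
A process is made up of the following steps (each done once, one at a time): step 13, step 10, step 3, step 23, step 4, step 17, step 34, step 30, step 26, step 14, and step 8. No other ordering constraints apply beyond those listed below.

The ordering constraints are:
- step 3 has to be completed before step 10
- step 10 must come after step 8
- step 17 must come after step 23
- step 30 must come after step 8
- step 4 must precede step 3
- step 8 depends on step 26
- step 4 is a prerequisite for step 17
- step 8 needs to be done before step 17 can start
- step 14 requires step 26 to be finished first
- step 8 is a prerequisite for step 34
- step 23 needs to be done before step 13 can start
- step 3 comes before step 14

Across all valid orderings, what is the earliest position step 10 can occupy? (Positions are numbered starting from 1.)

5

The steps that are forced before step 10, directly or transitively, are step 3, step 4, step 26, step 8. That's 4 steps.
So at minimum 4 steps come before step 10, putting step 10 no earlier than position 5. That position is achievable by scheduling exactly those predecessors first.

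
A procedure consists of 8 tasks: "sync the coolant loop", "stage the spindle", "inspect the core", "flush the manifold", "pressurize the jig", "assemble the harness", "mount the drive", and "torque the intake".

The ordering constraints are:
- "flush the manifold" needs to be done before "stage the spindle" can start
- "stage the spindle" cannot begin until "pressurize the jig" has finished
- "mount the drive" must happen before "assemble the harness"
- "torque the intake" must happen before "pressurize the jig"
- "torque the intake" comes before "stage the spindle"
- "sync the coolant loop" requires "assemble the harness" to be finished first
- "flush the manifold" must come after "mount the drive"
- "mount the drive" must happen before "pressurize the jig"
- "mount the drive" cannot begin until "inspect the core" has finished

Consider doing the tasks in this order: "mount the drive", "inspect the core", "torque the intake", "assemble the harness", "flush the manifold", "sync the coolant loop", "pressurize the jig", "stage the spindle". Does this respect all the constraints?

No

Here "inspect the core" comes after "mount the drive".
Since "inspect the core" is required before "mount the drive", the ordering is invalid.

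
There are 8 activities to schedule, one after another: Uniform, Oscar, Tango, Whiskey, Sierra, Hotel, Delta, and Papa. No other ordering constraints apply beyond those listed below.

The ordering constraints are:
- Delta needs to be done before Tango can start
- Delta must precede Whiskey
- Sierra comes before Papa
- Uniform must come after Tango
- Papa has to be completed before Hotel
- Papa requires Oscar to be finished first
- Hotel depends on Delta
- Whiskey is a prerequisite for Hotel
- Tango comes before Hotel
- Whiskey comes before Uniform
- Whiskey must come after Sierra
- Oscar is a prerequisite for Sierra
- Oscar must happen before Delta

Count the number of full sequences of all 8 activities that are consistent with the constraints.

37

Only Oscar has no prerequisites, so it must go first.
Counting all ways to extend the partial order to a total order gives 37.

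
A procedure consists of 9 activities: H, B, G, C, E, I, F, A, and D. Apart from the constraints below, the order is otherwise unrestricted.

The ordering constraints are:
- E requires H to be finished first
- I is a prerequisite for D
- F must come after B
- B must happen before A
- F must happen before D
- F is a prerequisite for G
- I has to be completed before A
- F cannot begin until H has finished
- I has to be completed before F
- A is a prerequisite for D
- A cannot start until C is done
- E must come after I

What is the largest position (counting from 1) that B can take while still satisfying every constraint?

5

The activities that are forced after B, directly or by a chain of constraints, are G, F, A, D. That's 4 activities.
With 4 mandatory successors out of 9 activities total, the latest slot for B is 9−4 = 5, and it's reachable by doing all non-successors before B.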